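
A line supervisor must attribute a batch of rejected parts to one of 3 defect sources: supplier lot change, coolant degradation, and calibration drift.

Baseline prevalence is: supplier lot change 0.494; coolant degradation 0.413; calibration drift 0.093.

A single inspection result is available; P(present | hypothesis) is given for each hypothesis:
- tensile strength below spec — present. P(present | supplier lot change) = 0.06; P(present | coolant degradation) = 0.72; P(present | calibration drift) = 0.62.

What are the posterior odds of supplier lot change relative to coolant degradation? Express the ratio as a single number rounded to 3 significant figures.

0.0997

Posterior odds equal prior odds times the likelihood ratio; only the two competing hypotheses matter.
  supplier lot change: 0.494 × 0.06 = 0.02964
  coolant degradation: 0.413 × 0.72 = 0.29736
Posterior odds = 0.02964 / 0.29736 ≈ 0.0997.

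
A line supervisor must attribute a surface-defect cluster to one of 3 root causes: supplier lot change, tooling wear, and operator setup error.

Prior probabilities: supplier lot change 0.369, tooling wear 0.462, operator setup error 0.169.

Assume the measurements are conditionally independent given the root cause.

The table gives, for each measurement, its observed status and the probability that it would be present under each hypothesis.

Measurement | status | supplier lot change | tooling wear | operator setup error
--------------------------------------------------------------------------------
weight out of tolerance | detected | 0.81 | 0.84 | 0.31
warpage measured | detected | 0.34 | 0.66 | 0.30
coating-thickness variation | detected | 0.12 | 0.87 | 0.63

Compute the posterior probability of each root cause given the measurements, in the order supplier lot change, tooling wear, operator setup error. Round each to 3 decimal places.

Multiply each prior by the joint likelihood of the measurement pattern:
  supplier lot change: 0.369 × 0.81 × 0.34 × 0.12 = 0.012195
  tooling wear: 0.462 × 0.84 × 0.66 × 0.87 = 0.22284
  operator setup error: 0.169 × 0.31 × 0.30 × 0.63 = 0.0099017
Normalizing constant Z = 0.012195 + 0.22284 + 0.0099017 = 0.24493.
P(supplier lot change | evidence) = 0.012195 / 0.24493 ≈ 0.050
P(tooling wear | evidence) = 0.22284 / 0.24493 ≈ 0.910
P(operator setup error | evidence) = 0.0099017 / 0.24493 ≈ 0.040

0.050, 0.910, 0.040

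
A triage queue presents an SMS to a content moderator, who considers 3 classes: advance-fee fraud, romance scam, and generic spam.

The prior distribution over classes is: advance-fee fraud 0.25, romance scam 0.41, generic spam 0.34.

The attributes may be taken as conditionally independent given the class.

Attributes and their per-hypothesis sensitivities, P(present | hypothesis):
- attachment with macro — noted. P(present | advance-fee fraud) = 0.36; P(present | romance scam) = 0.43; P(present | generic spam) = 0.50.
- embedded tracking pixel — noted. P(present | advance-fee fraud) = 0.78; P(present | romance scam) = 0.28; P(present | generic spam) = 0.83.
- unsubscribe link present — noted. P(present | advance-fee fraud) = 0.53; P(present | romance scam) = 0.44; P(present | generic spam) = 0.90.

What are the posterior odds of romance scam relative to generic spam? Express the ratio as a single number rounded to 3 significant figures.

0.171

The normalizing constant cancels in an odds ratio, so compute prior × likelihood for the two hypotheses only:
  romance scam: 0.41 × 0.43 × 0.28 × 0.44 = 0.02172
  generic spam: 0.34 × 0.50 × 0.83 × 0.90 = 0.12699
Posterior odds = 0.02172 / 0.12699 ≈ 0.171.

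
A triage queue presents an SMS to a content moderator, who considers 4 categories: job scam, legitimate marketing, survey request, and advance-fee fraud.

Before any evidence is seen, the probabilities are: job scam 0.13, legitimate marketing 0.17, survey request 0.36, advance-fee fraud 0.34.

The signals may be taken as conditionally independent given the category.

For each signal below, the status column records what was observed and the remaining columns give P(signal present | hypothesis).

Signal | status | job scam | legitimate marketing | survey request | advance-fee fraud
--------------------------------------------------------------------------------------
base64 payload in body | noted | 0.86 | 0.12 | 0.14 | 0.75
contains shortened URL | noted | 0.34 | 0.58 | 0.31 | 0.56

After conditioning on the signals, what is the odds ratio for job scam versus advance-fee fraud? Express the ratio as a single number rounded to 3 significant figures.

0.266

Posterior odds equal prior odds times the likelihood ratio; only the two competing hypotheses matter.
  job scam: 0.13 × 0.86 × 0.34 = 0.038012
  advance-fee fraud: 0.34 × 0.75 × 0.56 = 0.1428
Posterior odds = 0.038012 / 0.1428 ≈ 0.266.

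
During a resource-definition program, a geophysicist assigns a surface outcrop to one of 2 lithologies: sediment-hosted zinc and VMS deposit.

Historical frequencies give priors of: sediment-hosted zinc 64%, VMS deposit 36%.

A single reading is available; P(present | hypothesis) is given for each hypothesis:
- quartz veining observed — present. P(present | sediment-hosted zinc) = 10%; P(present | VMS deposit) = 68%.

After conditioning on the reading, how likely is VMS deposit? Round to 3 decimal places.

For each hypothesis, the unnormalized posterior weight is prior × likelihood:
  sediment-hosted zinc: 0.64 × 0.10 = 0.064
  VMS deposit: 0.36 × 0.68 = 0.2448
The unnormalized weights sum to 0.3088.
P(VMS deposit | evidence) = 0.2448 / 0.3088 ≈ 0.793.

0.793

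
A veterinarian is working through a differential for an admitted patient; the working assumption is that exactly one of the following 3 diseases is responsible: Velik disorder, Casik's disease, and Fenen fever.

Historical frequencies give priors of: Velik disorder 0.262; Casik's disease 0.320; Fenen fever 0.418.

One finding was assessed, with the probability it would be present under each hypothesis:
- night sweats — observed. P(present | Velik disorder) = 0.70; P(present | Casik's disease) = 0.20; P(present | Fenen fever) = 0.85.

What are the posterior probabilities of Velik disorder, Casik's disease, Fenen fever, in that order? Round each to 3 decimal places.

0.304, 0.106, 0.590

Multiply each prior by the likelihood of the finding:
  Velik disorder: 0.262 × 0.70 = 0.1834
  Casik's disease: 0.320 × 0.20 = 0.064
  Fenen fever: 0.418 × 0.85 = 0.3553
Marginal likelihood of the evidence = 0.6027.
P(Velik disorder | evidence) = 0.1834 / 0.6027 ≈ 0.304
P(Casik's disease | evidence) = 0.064 / 0.6027 ≈ 0.106
P(Fenen fever | evidence) = 0.3553 / 0.6027 ≈ 0.590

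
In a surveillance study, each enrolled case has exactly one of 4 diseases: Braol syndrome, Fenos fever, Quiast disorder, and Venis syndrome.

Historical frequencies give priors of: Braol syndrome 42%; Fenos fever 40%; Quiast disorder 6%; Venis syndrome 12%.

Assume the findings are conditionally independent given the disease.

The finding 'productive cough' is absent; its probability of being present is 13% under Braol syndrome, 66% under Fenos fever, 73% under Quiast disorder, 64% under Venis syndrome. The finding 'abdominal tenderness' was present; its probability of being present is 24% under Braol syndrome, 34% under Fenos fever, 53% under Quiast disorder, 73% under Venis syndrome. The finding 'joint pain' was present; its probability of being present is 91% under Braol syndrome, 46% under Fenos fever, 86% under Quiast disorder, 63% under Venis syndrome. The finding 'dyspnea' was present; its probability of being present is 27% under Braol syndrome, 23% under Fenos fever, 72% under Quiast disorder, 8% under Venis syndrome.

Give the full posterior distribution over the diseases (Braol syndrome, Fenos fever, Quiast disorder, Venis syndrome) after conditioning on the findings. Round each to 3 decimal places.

0.646, 0.147, 0.159, 0.048

Multiply each prior by the joint likelihood of the evidence pattern (using 1 − P(present | H) for each absent finding):
  Braol syndrome: 0.42 × (1 − 0.13) × 0.24 × 0.91 × 0.27 = 0.021547
  Fenos fever: 0.40 × (1 − 0.66) × 0.34 × 0.46 × 0.23 = 0.0048922
  Quiast disorder: 0.06 × (1 − 0.73) × 0.53 × 0.86 × 0.72 = 0.0053165
  Venis syndrome: 0.12 × (1 − 0.64) × 0.73 × 0.63 × 0.08 = 0.0015894
The unnormalized weights sum to 0.033345.
P(Braol syndrome | evidence) = 0.021547 / 0.033345 ≈ 0.646
P(Fenos fever | evidence) = 0.0048922 / 0.033345 ≈ 0.147
P(Quiast disorder | evidence) = 0.0053165 / 0.033345 ≈ 0.159
P(Venis syndrome | evidence) = 0.0015894 / 0.033345 ≈ 0.048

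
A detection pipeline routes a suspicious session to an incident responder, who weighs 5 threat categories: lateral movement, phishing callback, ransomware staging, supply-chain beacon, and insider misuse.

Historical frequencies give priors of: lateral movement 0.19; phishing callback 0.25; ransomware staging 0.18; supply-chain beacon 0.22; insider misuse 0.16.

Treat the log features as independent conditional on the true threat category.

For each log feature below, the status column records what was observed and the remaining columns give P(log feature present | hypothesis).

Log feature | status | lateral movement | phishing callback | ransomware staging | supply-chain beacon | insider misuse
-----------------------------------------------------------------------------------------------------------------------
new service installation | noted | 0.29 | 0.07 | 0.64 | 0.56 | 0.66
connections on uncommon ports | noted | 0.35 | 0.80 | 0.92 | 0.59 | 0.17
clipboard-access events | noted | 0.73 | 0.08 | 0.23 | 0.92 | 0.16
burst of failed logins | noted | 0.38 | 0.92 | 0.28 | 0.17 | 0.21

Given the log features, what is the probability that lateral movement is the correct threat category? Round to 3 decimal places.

Multiply each prior by the joint likelihood of the log feature pattern:
  lateral movement: 0.19 × 0.29 × 0.35 × 0.73 × 0.38 = 0.0053497
  phishing callback: 0.25 × 0.07 × 0.80 × 0.08 × 0.92 = 0.0010304
  ransomware staging: 0.18 × 0.64 × 0.92 × 0.23 × 0.28 = 0.0068254
  supply-chain beacon: 0.22 × 0.56 × 0.59 × 0.92 × 0.17 = 0.011368
  insider misuse: 0.16 × 0.66 × 0.17 × 0.16 × 0.21 = 0.00060319
The unnormalized weights sum to 0.025177.
P(lateral movement | evidence) = 0.0053497 / 0.025177 ≈ 0.212.

0.212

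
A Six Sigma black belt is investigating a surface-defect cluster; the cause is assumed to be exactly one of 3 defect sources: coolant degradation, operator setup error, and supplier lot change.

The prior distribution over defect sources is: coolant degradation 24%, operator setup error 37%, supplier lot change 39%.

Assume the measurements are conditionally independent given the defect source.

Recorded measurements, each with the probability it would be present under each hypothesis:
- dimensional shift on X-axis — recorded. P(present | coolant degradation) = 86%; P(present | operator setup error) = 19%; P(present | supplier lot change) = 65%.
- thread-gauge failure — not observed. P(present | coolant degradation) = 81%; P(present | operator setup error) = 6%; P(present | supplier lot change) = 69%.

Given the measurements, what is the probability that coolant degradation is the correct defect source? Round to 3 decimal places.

0.213

By Bayes' rule with conditional independence, the unnormalized weight for each hypothesis is prior × ∏ likelihoods (using 1 − P(present | H) for each absent measurement):
  coolant degradation: 0.24 × 0.86 × (1 − 0.81) = 0.039216
  operator setup error: 0.37 × 0.19 × (1 − 0.06) = 0.066082
  supplier lot change: 0.39 × 0.65 × (1 − 0.69) = 0.078585
Normalizing constant Z = 0.039216 + 0.066082 + 0.078585 = 0.18388.
P(coolant degradation | evidence) = 0.039216 / 0.18388 ≈ 0.213.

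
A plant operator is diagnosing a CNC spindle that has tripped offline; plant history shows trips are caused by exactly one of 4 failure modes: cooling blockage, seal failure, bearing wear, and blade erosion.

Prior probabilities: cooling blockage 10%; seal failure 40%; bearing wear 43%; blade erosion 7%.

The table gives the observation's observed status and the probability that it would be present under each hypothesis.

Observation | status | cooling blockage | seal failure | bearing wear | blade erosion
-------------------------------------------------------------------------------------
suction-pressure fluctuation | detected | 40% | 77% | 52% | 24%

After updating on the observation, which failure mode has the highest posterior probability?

seal failure

Multiply each prior by the likelihood of the observation:
  cooling blockage: 0.10 × 0.40 = 0.04
  seal failure: 0.40 × 0.77 = 0.308
  bearing wear: 0.43 × 0.52 = 0.2236
  blade erosion: 0.07 × 0.24 = 0.0168
The unnormalized weights sum to 0.5884.
P(cooling blockage | evidence) ≈ 0.04 / 0.5884 ≈ 0.068
P(seal failure | evidence) ≈ 0.308 / 0.5884 ≈ 0.523
P(bearing wear | evidence) ≈ 0.2236 / 0.5884 ≈ 0.380
P(blade erosion | evidence) ≈ 0.0168 / 0.5884 ≈ 0.029
The largest is 0.523, so seal failure is most probable.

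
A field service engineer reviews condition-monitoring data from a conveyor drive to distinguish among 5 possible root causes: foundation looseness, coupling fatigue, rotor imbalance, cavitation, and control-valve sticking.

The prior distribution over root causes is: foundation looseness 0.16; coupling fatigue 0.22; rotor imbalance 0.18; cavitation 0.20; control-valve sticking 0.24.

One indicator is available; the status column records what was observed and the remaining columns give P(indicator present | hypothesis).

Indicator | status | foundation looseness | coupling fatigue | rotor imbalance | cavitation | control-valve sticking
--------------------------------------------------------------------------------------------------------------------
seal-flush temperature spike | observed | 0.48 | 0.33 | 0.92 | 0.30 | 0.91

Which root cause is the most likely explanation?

For each hypothesis, the unnormalized posterior weight is prior × likelihood:
  foundation looseness: 0.16 × 0.48 = 0.0768
  coupling fatigue: 0.22 × 0.33 = 0.0726
  rotor imbalance: 0.18 × 0.92 = 0.1656
  cavitation: 0.20 × 0.30 = 0.06
  control-valve sticking: 0.24 × 0.91 = 0.2184
Marginal likelihood of the evidence = 0.5934.
P(foundation looseness | evidence) ≈ 0.0768 / 0.5934 ≈ 0.129
P(coupling fatigue | evidence) ≈ 0.0726 / 0.5934 ≈ 0.122
P(rotor imbalance | evidence) ≈ 0.1656 / 0.5934 ≈ 0.279
P(cavitation | evidence) ≈ 0.06 / 0.5934 ≈ 0.101
P(control-valve sticking | evidence) ≈ 0.2184 / 0.5934 ≈ 0.368
The largest is 0.368, so control-valve sticking is most probable.

control-valve sticking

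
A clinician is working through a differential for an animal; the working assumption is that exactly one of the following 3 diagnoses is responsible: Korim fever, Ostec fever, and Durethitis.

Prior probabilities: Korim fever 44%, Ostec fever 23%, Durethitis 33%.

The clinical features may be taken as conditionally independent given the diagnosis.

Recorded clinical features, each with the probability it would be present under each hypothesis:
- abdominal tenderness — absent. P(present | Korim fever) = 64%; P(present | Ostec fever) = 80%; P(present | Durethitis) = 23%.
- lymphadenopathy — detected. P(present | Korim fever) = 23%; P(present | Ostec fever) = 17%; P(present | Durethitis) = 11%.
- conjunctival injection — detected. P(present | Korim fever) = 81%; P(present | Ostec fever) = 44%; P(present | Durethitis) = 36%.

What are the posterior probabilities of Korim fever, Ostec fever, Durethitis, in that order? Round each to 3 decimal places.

0.686, 0.080, 0.234

Multiply each prior by the joint likelihood of the clinical feature pattern (using 1 − P(present | H) for each absent clinical feature):
  Korim fever: 0.44 × (1 − 0.64) × 0.23 × 0.81 = 0.02951
  Ostec fever: 0.23 × (1 − 0.80) × 0.17 × 0.44 = 0.0034408
  Durethitis: 0.33 × (1 − 0.23) × 0.11 × 0.36 = 0.010062
The unnormalized weights sum to 0.043013.
P(Korim fever | evidence) = 0.02951 / 0.043013 ≈ 0.686
P(Ostec fever | evidence) = 0.0034408 / 0.043013 ≈ 0.080
P(Durethitis | evidence) = 0.010062 / 0.043013 ≈ 0.234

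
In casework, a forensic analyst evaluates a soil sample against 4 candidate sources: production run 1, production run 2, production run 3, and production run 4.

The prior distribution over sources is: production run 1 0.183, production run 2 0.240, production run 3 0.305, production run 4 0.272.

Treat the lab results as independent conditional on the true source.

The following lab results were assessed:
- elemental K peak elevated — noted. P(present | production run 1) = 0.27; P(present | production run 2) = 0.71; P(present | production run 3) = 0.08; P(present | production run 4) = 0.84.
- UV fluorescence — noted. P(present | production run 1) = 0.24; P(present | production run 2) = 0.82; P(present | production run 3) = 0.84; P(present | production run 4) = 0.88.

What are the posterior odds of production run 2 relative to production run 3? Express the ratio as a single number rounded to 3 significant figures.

6.82

The normalizing constant cancels in an odds ratio, so compute prior × likelihood for the two hypotheses only:
  production run 2: 0.240 × 0.71 × 0.82 = 0.13973
  production run 3: 0.305 × 0.08 × 0.84 = 0.020496
Posterior odds = 0.13973 / 0.020496 ≈ 6.82.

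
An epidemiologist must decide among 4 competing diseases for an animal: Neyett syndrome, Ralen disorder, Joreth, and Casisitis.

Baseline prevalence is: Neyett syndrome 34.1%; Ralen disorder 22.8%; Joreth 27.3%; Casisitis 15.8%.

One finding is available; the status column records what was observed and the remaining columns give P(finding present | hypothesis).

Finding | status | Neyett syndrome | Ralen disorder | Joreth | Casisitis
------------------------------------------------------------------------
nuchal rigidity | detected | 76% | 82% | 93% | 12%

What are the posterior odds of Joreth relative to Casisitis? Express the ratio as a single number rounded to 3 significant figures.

The normalizing constant cancels in an odds ratio, so compute prior × likelihood for the two hypotheses only:
  Joreth: 0.273 × 0.93 = 0.25389
  Casisitis: 0.158 × 0.12 = 0.01896
Odds(Joreth : Casisitis) = 0.25389 / 0.01896 ≈ 13.4.

13.4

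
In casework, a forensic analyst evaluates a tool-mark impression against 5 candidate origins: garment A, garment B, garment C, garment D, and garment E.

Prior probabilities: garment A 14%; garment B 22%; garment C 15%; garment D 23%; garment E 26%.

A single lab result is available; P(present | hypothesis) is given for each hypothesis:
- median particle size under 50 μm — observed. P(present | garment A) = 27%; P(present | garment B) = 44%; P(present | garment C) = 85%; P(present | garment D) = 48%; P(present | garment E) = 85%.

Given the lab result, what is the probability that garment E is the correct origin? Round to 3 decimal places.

By Bayes' rule, the unnormalized weight for each hypothesis is prior × likelihood:
  garment A: 0.14 × 0.27 = 0.0378
  garment B: 0.22 × 0.44 = 0.0968
  garment C: 0.15 × 0.85 = 0.1275
  garment D: 0.23 × 0.48 = 0.1104
  garment E: 0.26 × 0.85 = 0.221
Normalizing constant Z = 0.0378 + 0.0968 + 0.1275 + 0.1104 + 0.221 = 0.5935.
P(garment E | evidence) = 0.221 / 0.5935 ≈ 0.372.

0.372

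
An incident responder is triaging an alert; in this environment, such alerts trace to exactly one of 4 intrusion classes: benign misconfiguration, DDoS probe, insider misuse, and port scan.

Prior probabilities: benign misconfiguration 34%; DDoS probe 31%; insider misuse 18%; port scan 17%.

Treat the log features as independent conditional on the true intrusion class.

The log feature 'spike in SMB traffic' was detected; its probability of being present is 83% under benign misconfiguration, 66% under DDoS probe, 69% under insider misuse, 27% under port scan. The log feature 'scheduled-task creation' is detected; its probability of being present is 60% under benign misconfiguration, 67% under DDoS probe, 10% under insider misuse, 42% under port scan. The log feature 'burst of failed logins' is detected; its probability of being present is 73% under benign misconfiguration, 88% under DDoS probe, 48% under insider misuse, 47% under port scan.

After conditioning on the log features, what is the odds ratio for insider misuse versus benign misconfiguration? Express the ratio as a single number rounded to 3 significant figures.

0.0482

Unnormalized posterior weight (prior times the log feature likelihoods) for each of the two hypotheses:
  insider misuse: 0.18 × 0.69 × 0.10 × 0.48 = 0.0059616
  benign misconfiguration: 0.34 × 0.83 × 0.60 × 0.73 = 0.1236
Posterior odds = 0.0059616 / 0.1236 ≈ 0.0482.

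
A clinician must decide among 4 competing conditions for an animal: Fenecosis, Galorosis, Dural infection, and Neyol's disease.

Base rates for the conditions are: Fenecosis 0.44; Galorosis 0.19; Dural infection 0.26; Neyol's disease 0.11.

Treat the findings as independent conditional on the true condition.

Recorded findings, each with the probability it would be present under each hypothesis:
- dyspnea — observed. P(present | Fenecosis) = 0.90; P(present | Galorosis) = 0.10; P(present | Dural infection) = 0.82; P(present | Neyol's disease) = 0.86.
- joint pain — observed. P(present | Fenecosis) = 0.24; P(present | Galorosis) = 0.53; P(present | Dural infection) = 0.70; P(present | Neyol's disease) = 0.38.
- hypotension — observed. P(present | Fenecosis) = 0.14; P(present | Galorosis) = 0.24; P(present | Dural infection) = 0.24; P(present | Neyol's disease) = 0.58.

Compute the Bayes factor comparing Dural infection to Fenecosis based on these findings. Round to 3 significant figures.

4.56

Joint likelihood of the evidence pattern under each hypothesis:
  Dural infection: 0.82 × 0.70 × 0.24 = 0.13776
  Fenecosis: 0.90 × 0.24 × 0.14 = 0.03024
Bayes factor = 0.13776 / 0.03024 ≈ 4.56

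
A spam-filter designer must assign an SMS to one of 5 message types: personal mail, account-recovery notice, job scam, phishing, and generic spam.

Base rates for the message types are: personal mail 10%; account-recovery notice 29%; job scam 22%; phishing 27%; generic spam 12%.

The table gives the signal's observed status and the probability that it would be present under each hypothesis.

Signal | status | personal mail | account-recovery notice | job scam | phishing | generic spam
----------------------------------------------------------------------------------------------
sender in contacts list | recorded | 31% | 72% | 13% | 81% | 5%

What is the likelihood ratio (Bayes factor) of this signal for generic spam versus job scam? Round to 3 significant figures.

The Bayes factor is the ratio of the two likelihoods.
  generic spam: 0.05
  job scam: 0.13
Bayes factor = 0.05 / 0.13 ≈ 0.385

0.385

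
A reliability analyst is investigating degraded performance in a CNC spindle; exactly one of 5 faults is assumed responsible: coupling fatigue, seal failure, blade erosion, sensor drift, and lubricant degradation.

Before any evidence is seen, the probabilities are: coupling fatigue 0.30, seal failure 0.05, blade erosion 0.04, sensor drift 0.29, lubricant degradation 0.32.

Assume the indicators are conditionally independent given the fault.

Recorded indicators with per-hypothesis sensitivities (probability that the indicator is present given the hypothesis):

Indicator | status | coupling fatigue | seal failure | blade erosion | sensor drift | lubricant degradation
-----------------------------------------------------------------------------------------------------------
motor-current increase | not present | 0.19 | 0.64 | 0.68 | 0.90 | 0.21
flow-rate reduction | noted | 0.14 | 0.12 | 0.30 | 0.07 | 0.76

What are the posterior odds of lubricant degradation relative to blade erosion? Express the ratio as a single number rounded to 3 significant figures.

The normalizing constant cancels in an odds ratio, so compute prior × likelihood for the two hypotheses only (using 1 − P(present | H) for each absent indicator):
  lubricant degradation: 0.32 × (1 − 0.21) × 0.76 = 0.19213
  blade erosion: 0.04 × (1 − 0.68) × 0.30 = 0.00384
Posterior odds = 0.19213 / 0.00384 ≈ 50.0.

50.0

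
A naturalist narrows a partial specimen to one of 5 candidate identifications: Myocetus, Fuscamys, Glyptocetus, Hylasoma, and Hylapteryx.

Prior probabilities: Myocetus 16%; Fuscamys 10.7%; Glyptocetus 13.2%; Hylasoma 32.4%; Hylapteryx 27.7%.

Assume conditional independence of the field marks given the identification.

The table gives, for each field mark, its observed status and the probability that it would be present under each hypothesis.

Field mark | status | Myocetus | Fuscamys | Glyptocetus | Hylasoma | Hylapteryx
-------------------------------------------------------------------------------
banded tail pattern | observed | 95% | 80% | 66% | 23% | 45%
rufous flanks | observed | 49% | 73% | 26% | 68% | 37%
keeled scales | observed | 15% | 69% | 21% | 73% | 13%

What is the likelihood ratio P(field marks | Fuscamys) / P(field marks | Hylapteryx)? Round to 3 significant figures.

18.6

Take the product of per-field mark likelihoods under each hypothesis, then divide.
  Fuscamys: 0.80 × 0.73 × 0.69 = 0.40296
  Hylapteryx: 0.45 × 0.37 × 0.13 = 0.021645
Bayes factor = 0.40296 / 0.021645 ≈ 18.6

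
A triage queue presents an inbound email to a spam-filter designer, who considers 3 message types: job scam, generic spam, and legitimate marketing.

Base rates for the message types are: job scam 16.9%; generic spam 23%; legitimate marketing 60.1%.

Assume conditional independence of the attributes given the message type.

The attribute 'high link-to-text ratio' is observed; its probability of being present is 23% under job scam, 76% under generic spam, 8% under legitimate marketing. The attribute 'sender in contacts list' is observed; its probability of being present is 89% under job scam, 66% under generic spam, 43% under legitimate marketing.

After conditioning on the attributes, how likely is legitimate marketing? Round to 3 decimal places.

0.121

Multiply each prior by the joint likelihood of the attribute pattern:
  job scam: 0.169 × 0.23 × 0.89 = 0.034594
  generic spam: 0.230 × 0.76 × 0.66 = 0.11537
  legitimate marketing: 0.601 × 0.08 × 0.43 = 0.020674
Marginal likelihood of the evidence = 0.17064.
P(legitimate marketing | evidence) = 0.020674 / 0.17064 ≈ 0.121.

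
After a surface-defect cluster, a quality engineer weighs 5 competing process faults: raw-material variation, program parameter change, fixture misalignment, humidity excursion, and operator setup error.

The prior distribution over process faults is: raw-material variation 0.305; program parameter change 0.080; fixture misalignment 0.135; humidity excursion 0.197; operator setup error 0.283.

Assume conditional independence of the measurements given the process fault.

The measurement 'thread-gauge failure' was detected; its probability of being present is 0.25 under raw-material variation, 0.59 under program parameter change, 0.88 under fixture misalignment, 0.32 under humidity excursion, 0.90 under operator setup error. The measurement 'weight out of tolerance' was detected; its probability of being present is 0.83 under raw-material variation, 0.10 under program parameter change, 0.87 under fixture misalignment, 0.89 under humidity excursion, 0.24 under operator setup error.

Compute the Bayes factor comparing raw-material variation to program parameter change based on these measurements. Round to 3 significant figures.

Take the product of per-measurement likelihoods under each hypothesis, then divide.
  raw-material variation: 0.25 × 0.83 = 0.2075
  program parameter change: 0.59 × 0.10 = 0.059
Bayes factor = 0.2075 / 0.059 ≈ 3.52

3.52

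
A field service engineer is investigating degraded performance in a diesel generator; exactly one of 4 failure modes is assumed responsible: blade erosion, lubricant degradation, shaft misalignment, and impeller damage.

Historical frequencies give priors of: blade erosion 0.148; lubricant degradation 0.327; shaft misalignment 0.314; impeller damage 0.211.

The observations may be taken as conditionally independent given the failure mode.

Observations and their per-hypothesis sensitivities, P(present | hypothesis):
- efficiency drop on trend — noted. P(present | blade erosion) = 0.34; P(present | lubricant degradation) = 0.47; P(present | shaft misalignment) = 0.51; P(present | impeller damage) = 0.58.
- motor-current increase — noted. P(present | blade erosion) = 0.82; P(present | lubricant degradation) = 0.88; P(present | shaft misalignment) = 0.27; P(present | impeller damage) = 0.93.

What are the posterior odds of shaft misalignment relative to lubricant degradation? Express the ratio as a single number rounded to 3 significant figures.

The normalizing constant cancels in an odds ratio, so compute prior × likelihood for the two hypotheses only:
  shaft misalignment: 0.314 × 0.51 × 0.27 = 0.043238
  lubricant degradation: 0.327 × 0.47 × 0.88 = 0.13525
Odds(shaft misalignment : lubricant degradation) = 0.043238 / 0.13525 ≈ 0.320.

0.320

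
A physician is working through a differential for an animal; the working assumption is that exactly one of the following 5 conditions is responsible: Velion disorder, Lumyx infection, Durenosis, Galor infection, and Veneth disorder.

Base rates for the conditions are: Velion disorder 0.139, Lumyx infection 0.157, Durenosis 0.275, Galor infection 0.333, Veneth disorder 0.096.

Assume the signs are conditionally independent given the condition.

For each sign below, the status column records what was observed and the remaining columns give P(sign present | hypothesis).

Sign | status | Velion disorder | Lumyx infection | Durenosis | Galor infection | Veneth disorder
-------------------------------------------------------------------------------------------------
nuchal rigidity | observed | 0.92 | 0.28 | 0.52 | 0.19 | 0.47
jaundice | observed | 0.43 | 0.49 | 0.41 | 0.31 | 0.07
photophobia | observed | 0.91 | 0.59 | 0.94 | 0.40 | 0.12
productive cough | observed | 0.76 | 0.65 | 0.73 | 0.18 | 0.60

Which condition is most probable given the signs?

Durenosis

By Bayes' rule with conditional independence, the unnormalized weight for each hypothesis is prior × ∏ likelihoods:
  Velion disorder: 0.139 × 0.92 × 0.43 × 0.91 × 0.76 = 0.03803
  Lumyx infection: 0.157 × 0.28 × 0.49 × 0.59 × 0.65 = 0.0082607
  Durenosis: 0.275 × 0.52 × 0.41 × 0.94 × 0.73 = 0.040232
  Galor infection: 0.333 × 0.19 × 0.31 × 0.40 × 0.18 = 0.0014122
  Veneth disorder: 0.096 × 0.47 × 0.07 × 0.12 × 0.60 = 0.0002274
Marginal likelihood of the evidence = 0.088162.
P(Velion disorder | evidence) ≈ 0.03803 / 0.088162 ≈ 0.431
P(Lumyx infection | evidence) ≈ 0.0082607 / 0.088162 ≈ 0.094
P(Durenosis | evidence) ≈ 0.040232 / 0.088162 ≈ 0.456
P(Galor infection | evidence) ≈ 0.0014122 / 0.088162 ≈ 0.016
P(Veneth disorder | evidence) ≈ 0.0002274 / 0.088162 ≈ 0.003
The largest is 0.456, so Durenosis is most probable.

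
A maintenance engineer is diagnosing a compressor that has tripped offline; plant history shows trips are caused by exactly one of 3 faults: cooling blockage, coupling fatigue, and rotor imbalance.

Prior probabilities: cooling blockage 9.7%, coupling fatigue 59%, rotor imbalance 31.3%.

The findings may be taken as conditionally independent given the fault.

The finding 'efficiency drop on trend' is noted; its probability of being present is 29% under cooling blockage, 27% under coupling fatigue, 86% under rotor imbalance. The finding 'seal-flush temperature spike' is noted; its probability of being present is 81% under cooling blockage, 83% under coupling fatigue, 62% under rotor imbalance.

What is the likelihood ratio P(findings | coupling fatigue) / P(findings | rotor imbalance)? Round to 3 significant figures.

The Bayes factor is the ratio of the joint likelihoods of the evidence pattern under the two hypotheses.
  coupling fatigue: 0.27 × 0.83 = 0.2241
  rotor imbalance: 0.86 × 0.62 = 0.5332
Bayes factor = 0.2241 / 0.5332 ≈ 0.420

0.420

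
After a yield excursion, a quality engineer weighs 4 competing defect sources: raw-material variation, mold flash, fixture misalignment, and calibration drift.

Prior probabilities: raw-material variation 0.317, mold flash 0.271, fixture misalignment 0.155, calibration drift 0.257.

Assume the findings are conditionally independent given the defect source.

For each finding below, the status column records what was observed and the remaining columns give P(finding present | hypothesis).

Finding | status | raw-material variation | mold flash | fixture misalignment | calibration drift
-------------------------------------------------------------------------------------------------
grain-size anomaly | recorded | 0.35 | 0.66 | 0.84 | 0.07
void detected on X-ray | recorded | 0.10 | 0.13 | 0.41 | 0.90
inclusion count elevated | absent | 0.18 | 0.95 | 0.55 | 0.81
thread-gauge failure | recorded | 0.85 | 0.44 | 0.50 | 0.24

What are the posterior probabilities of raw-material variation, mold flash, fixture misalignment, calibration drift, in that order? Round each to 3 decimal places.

0.368, 0.024, 0.572, 0.035

Multiply each prior by the joint likelihood of the evidence pattern (using 1 − P(present | H) for each absent finding):
  raw-material variation: 0.317 × 0.35 × 0.10 × (1 − 0.18) × 0.85 = 0.0077332
  mold flash: 0.271 × 0.66 × 0.13 × (1 − 0.95) × 0.44 = 0.00051154
  fixture misalignment: 0.155 × 0.84 × 0.41 × (1 − 0.55) × 0.50 = 0.012011
  calibration drift: 0.257 × 0.07 × 0.90 × (1 − 0.81) × 0.24 = 0.00073831
Marginal likelihood of the evidence = 0.020994.
P(raw-material variation | evidence) = 0.0077332 / 0.020994 ≈ 0.368
P(mold flash | evidence) = 0.00051154 / 0.020994 ≈ 0.024
P(fixture misalignment | evidence) = 0.012011 / 0.020994 ≈ 0.572
P(calibration drift | evidence) = 0.00073831 / 0.020994 ≈ 0.035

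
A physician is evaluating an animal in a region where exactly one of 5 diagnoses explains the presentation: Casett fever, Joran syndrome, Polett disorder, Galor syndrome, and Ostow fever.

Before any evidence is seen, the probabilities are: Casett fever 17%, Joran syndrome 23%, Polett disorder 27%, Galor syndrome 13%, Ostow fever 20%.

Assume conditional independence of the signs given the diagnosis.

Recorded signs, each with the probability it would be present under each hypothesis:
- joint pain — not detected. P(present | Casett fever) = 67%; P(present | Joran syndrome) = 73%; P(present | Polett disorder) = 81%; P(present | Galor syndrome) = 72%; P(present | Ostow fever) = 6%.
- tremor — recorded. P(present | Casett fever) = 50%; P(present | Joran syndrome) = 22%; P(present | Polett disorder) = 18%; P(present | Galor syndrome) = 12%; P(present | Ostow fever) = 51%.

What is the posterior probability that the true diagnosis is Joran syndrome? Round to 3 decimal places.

0.090

By Bayes' rule with conditional independence, the unnormalized weight for each hypothesis is prior × ∏ likelihoods (using 1 − P(present | H) for each absent sign):
  Casett fever: 0.17 × (1 − 0.67) × 0.50 = 0.02805
  Joran syndrome: 0.23 × (1 − 0.73) × 0.22 = 0.013662
  Polett disorder: 0.27 × (1 − 0.81) × 0.18 = 0.009234
  Galor syndrome: 0.13 × (1 − 0.72) × 0.12 = 0.004368
  Ostow fever: 0.20 × (1 − 0.06) × 0.51 = 0.09588
Normalizing constant Z = 0.02805 + 0.013662 + 0.009234 + 0.004368 + 0.09588 = 0.15119.
P(Joran syndrome | evidence) = 0.013662 / 0.15119 ≈ 0.090.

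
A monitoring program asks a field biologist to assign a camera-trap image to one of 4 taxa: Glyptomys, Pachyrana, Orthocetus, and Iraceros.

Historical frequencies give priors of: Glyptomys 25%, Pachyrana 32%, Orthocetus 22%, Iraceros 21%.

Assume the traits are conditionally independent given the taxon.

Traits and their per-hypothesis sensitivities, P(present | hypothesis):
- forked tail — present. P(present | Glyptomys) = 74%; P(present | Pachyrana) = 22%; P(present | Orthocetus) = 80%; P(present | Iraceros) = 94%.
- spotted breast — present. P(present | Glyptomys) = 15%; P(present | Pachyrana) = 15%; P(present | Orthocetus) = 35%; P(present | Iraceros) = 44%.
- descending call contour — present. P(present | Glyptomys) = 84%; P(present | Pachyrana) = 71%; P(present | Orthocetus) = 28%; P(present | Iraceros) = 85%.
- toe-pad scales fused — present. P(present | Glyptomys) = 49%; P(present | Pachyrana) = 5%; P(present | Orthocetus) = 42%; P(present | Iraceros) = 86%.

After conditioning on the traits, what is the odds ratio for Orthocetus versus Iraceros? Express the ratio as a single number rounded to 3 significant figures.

Posterior odds equal prior odds times the likelihood ratio; only the two competing hypotheses matter.
  Orthocetus: 0.22 × 0.80 × 0.35 × 0.28 × 0.42 = 0.0072442
  Iraceros: 0.21 × 0.94 × 0.44 × 0.85 × 0.86 = 0.063492
Odds(Orthocetus : Iraceros) = 0.0072442 / 0.063492 ≈ 0.114.

0.114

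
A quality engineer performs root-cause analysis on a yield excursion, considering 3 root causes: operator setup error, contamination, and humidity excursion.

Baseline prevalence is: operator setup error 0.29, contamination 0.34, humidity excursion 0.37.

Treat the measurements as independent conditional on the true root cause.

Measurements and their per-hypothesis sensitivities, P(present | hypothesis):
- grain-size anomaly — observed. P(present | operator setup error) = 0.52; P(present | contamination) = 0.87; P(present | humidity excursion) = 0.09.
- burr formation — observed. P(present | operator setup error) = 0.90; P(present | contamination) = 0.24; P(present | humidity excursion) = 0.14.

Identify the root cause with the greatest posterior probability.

Multiply each prior by the joint likelihood of the measurement pattern:
  operator setup error: 0.29 × 0.52 × 0.90 = 0.13572
  contamination: 0.34 × 0.87 × 0.24 = 0.070992
  humidity excursion: 0.37 × 0.09 × 0.14 = 0.004662
The unnormalized weights sum to 0.21137.
P(operator setup error | evidence) ≈ 0.13572 / 0.21137 ≈ 0.642
P(contamination | evidence) ≈ 0.070992 / 0.21137 ≈ 0.336
P(humidity excursion | evidence) ≈ 0.004662 / 0.21137 ≈ 0.022
The largest is 0.642, so operator setup error is most probable.

operator setup error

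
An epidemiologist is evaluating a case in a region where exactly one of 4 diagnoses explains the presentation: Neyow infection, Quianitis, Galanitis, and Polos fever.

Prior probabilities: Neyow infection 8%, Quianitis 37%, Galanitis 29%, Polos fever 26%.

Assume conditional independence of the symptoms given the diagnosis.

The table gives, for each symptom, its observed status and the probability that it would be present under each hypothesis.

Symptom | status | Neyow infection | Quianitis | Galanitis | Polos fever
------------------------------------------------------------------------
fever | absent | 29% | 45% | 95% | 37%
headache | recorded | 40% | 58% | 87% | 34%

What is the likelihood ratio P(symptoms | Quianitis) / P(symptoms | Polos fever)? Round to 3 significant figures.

The Bayes factor is the ratio of the joint likelihoods of the symptom pattern under the two hypotheses (using 1 − P(present | H) for each absent symptom).
  Quianitis: (1 − 0.45) × 0.58 = 0.319
  Polos fever: (1 − 0.37) × 0.34 = 0.2142
Bayes factor = 0.319 / 0.2142 ≈ 1.49

1.49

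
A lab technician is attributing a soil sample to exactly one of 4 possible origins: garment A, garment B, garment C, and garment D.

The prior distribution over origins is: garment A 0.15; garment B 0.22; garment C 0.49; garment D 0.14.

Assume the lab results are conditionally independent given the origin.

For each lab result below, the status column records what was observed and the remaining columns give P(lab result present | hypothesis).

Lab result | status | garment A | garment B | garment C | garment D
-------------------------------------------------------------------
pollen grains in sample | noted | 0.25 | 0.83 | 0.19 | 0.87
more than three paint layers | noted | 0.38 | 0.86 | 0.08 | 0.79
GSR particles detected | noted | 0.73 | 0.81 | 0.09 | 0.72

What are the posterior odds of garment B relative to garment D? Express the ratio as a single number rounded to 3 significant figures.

Posterior odds equal prior odds times the likelihood ratio; only the two competing hypotheses matter.
  garment B: 0.22 × 0.83 × 0.86 × 0.81 = 0.1272
  garment D: 0.14 × 0.87 × 0.79 × 0.72 = 0.06928
Odds(garment B : garment D) = 0.1272 / 0.06928 ≈ 1.84.

1.84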